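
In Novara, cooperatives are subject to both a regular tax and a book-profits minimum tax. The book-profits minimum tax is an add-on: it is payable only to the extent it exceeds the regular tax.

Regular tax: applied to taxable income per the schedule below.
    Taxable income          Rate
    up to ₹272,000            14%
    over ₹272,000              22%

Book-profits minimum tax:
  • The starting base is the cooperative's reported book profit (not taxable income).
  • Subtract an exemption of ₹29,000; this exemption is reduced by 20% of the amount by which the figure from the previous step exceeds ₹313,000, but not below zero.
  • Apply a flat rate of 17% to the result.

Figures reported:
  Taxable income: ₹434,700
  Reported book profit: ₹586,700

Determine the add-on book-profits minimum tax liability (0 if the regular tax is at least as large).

Regular tax:
  ₹272,000 × 14% = ₹38,080
  ₹162,700 × 22% = ₹35,794
  → ₹73,874

Book-profits minimum tax:
  Base (reported book profit): ₹586,700
  Exemption: 20% × (₹586,700 − ₹313,000) = ₹54,740 ≥ ₹29,000, so the exemption is fully phased out
  Base: ₹586,700 − ₹0 = ₹586,700
  ₹586,700 × 17% = ₹99,739

Excess of book-profits minimum tax over regular tax: ₹99,739 − ₹73,874 = ₹25,865.

₹25,865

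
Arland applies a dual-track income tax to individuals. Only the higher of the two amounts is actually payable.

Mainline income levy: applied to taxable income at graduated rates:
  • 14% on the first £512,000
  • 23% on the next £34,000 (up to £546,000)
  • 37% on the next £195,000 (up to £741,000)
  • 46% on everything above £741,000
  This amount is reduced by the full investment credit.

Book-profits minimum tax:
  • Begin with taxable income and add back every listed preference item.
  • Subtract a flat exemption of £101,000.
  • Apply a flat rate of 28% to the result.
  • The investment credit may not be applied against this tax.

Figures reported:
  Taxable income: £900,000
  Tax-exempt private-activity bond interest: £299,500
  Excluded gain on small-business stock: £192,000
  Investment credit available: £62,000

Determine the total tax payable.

Book-profits minimum tax:
  Adjusted income: £900,000 + £299,500 + £192,000 = £1,391,500
  Less exemption £101,000 → base £1,290,500
  £1,290,500 × 28% = £361,340

Mainline income levy:
  £512,000 × 14% = £71,680
  £34,000 × 23% = £7,820
  £195,000 × 37% = £72,150
  £159,000 × 46% = £73,140
  → £224,790
  Less investment credit £62,000 → £162,790

£361,340 > £162,790, so the book-profits minimum tax is the binding amount.

£361,340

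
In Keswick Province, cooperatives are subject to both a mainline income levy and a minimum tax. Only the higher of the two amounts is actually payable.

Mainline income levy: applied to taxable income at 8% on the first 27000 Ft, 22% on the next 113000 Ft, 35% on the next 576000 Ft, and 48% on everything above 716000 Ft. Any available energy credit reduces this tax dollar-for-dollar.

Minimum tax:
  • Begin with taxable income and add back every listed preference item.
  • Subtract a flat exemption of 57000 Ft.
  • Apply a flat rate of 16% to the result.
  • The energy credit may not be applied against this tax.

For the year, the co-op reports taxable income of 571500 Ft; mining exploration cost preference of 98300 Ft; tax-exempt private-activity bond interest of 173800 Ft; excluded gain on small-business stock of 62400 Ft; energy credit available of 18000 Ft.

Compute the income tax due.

Minimum tax:
  Adjusted income: 571500 Ft + 98300 Ft + 173800 Ft + 62400 Ft = 906000 Ft
  Less exemption 57000 Ft → base 849000 Ft
  849000 Ft × 16% = 135840 Ft

Mainline income levy:
  27000 Ft × 8% = 2160 Ft
  113000 Ft × 22% = 24860 Ft
  431500 Ft × 35% = 151025 Ft
  → 178045 Ft
  Less energy credit 18000 Ft → 160045 Ft

160045 Ft > 135840 Ft, so the mainline income levy governs.

160045 Ft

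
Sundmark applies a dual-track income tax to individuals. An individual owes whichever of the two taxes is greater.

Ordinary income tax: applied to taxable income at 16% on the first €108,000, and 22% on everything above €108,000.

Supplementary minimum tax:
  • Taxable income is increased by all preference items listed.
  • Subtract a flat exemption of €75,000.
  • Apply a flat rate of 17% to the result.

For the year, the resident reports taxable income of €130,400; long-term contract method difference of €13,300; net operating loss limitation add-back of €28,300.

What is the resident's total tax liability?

Ordinary income tax:
  €108,000 × 16% = €17,280
  €22,400 × 22% = €4,928
  → €22,208

Supplementary minimum tax:
  Adjusted income: €130,400 + €13,300 + €28,300 = €172,000
  Less exemption €75,000 → base €97,000
  €97,000 × 17% = €16,490

€22,208 > €16,490, so the ordinary income tax governs.

€22,208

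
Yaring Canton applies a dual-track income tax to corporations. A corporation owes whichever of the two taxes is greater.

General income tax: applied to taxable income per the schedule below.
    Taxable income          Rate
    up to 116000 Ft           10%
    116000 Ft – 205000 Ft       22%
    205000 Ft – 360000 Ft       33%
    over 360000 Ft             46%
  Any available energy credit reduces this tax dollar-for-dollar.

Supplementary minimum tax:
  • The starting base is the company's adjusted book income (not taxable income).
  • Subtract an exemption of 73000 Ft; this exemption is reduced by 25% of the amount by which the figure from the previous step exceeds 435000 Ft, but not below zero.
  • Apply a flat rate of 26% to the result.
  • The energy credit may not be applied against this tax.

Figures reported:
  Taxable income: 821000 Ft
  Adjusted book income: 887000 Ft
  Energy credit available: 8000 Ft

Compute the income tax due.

286390 Ft

General income tax:
  116000 Ft × 10% = 11600 Ft
  89000 Ft × 22% = 19580 Ft
  155000 Ft × 33% = 51150 Ft
  461000 Ft × 46% = 212060 Ft
  → 294390 Ft
  Less energy credit 8000 Ft → 286390 Ft

Supplementary minimum tax:
  Base (adjusted book income): 887000 Ft
  Exemption: 25% × (887000 Ft − 435000 Ft) = 113000 Ft ≥ 73000 Ft, so the exemption is fully phased out
  Base: 887000 Ft − 0 Ft = 887000 Ft
  887000 Ft × 26% = 230620 Ft

286390 Ft > 230620 Ft, so the general income tax governs.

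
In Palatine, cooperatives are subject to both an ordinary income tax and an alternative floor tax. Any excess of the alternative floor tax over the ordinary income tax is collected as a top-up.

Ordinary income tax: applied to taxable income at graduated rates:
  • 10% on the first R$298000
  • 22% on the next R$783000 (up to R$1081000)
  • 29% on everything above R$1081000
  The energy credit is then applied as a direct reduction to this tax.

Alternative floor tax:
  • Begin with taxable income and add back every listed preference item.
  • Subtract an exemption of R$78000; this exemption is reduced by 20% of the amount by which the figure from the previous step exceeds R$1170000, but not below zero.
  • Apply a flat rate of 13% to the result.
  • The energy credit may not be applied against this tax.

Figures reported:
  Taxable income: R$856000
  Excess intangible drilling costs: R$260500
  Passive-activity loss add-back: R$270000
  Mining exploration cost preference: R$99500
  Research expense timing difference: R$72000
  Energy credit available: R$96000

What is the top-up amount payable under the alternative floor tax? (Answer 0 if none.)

R$145928

Ordinary income tax:
  R$298000 × 10% = R$29800
  R$558000 × 22% = R$122760
  → R$152560
  Less energy credit R$96000 → R$56560

Alternative floor tax:
  Adjusted income: R$856000 + R$260500 + R$270000 + R$99500 + R$72000 = R$1558000
  Exemption: R$78000 − 20% × (R$1558000 − R$1170000) = R$78000 − R$77600 = R$400
  Base: R$1558000 − R$400 = R$1557600
  R$1557600 × 13% = R$202488

Excess of alternative floor tax over ordinary income tax: R$202488 − R$56560 = R$145928.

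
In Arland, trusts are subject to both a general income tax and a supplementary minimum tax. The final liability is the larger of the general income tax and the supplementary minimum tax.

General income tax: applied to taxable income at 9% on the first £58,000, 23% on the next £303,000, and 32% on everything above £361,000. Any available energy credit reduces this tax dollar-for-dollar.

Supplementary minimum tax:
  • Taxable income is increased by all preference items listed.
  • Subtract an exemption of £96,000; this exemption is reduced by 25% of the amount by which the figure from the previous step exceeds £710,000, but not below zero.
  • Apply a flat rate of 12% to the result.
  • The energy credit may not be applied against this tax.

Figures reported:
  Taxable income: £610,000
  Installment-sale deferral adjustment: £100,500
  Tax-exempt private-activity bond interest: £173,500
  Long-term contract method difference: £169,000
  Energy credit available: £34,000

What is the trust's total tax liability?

Supplementary minimum tax:
  Adjusted income: £610,000 + £100,500 + £173,500 + £169,000 = £1,053,000
  Exemption: £96,000 − 25% × (£1,053,000 − £710,000) = £96,000 − £85,750 = £10,250
  Base: £1,053,000 − £10,250 = £1,042,750
  £1,042,750 × 12% = £125,130

General income tax:
  £58,000 × 9% = £5,220
  £303,000 × 23% = £69,690
  £249,000 × 32% = £79,680
  → £154,590
  Less energy credit £34,000 → £120,590

£125,130 > £120,590, so the supplementary minimum tax is the binding amount.

£125,130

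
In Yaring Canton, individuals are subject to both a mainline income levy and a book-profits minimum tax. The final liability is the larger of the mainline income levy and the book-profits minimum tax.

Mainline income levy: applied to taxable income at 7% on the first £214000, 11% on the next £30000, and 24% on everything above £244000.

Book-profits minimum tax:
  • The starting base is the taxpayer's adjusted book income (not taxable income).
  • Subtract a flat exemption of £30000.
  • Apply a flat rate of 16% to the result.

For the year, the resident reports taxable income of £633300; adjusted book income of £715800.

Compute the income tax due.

Mainline income levy:
  £214000 × 7% = £14980
  £30000 × 11% = £3300
  £389300 × 24% = £93432
  → £111712

Book-profits minimum tax:
  Base (adjusted book income): £715800
  Less exemption £30000 → base £685800
  £685800 × 16% = £109728

£111712 > £109728, so the mainline income levy governs.

£111712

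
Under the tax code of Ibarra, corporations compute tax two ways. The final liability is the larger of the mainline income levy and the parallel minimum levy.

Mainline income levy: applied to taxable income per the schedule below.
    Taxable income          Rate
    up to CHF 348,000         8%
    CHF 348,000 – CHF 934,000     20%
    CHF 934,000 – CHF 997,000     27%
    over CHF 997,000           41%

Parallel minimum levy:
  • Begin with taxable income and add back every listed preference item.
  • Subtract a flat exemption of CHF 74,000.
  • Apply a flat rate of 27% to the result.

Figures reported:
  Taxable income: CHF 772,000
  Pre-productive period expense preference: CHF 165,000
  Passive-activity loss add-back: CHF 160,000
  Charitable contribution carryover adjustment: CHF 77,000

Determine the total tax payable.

Mainline income levy:
  CHF 348,000 × 8% = CHF 27,840
  CHF 424,000 × 20% = CHF 84,800
  → CHF 112,640

Parallel minimum levy:
  Adjusted income: CHF 772,000 + CHF 165,000 + CHF 160,000 + CHF 77,000 = CHF 1,174,000
  Less exemption CHF 74,000 → base CHF 1,100,000
  CHF 1,100,000 × 27% = CHF 297,000

CHF 297,000 > CHF 112,640, so the parallel minimum levy is the binding amount.

CHF 297,000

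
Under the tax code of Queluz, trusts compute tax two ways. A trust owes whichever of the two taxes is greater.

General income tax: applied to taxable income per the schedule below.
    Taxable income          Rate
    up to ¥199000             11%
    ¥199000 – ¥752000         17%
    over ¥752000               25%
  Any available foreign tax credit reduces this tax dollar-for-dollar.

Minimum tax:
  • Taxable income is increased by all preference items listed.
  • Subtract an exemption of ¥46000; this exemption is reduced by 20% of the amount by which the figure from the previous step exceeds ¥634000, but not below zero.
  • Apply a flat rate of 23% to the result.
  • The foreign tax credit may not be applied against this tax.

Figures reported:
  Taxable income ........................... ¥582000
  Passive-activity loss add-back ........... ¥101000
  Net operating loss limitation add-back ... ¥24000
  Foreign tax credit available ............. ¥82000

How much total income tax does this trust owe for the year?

¥155388

General income tax:
  ¥199000 × 11% = ¥21890
  ¥383000 × 17% = ¥65110
  → ¥87000
  Less foreign tax credit ¥82000 → ¥5000

Minimum tax:
  Adjusted income: ¥582000 + ¥101000 + ¥24000 = ¥707000
  Exemption: ¥46000 − 20% × (¥707000 − ¥634000) = ¥46000 − ¥14600 = ¥31400
  Base: ¥707000 − ¥31400 = ¥675600
  ¥675600 × 23% = ¥155388

¥155388 > ¥5000, so the minimum tax is the binding amount.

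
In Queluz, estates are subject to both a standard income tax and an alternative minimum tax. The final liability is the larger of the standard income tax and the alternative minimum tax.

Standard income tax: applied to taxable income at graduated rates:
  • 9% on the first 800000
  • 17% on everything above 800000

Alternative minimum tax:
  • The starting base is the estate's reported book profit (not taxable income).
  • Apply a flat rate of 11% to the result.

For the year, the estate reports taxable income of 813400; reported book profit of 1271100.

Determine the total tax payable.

139821

Alternative minimum tax:
  Base (reported book profit): 1271100
  1271100 × 11% = 139821

Standard income tax:
  800000 × 9% = 72000
  13400 × 17% = 2278
  → 74278

139821 > 74278, so the alternative minimum tax is the binding amount.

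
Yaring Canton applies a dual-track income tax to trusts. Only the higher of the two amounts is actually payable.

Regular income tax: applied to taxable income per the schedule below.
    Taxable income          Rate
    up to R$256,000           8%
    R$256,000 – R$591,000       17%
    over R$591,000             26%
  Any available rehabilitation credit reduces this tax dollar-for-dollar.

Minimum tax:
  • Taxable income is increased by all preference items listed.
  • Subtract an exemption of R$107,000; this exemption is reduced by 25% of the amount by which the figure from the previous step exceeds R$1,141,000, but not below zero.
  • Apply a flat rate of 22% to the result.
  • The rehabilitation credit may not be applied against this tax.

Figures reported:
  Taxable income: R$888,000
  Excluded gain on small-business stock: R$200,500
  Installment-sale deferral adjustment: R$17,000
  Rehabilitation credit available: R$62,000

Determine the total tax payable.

R$219,670

Minimum tax:
  Adjusted income: R$888,000 + R$200,500 + R$17,000 = R$1,105,500
  Exemption: R$1,105,500 ≤ R$1,141,000, so full R$107,000 applies
  Base: R$1,105,500 − R$107,000 = R$998,500
  R$998,500 × 22% = R$219,670

Regular income tax:
  R$256,000 × 8% = R$20,480
  R$335,000 × 17% = R$56,950
  R$297,000 × 26% = R$77,220
  → R$154,650
  Less rehabilitation credit R$62,000 → R$92,650

R$219,670 > R$92,650, so the minimum tax is the binding amount.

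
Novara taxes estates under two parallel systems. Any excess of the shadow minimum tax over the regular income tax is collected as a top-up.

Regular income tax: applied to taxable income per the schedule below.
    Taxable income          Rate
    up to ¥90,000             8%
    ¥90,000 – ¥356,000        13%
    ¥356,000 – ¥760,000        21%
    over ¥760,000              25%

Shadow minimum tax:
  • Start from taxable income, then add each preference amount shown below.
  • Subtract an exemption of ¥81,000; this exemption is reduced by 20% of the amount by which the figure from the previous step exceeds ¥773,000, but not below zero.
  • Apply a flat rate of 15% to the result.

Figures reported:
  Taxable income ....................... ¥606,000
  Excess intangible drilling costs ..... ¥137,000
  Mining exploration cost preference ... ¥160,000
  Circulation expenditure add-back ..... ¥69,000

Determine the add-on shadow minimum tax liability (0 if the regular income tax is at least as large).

Shadow minimum tax:
  Adjusted income: ¥606,000 + ¥137,000 + ¥160,000 + ¥69,000 = ¥972,000
  Exemption: ¥81,000 − 20% × (¥972,000 − ¥773,000) = ¥81,000 − ¥39,800 = ¥41,200
  Base: ¥972,000 − ¥41,200 = ¥930,800
  ¥930,800 × 15% = ¥139,620

Regular income tax:
  ¥90,000 × 8% = ¥7,200
  ¥266,000 × 13% = ¥34,580
  ¥250,000 × 21% = ¥52,500
  → ¥94,280

Excess of shadow minimum tax over regular income tax: ¥139,620 − ¥94,280 = ¥45,340.

¥45,340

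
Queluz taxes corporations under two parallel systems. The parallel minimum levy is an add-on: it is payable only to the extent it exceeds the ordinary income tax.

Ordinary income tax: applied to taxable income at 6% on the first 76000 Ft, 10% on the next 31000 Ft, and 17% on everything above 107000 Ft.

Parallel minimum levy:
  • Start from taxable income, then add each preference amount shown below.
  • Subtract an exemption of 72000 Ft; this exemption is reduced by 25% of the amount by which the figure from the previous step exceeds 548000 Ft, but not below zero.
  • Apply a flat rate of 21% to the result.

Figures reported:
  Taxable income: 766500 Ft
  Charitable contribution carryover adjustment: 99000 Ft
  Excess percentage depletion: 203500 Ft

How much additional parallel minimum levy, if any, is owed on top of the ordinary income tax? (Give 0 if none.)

Ordinary income tax:
  76000 Ft × 6% = 4560 Ft
  31000 Ft × 10% = 3100 Ft
  659500 Ft × 17% = 112115 Ft
  → 119775 Ft

Parallel minimum levy:
  Adjusted income: 766500 Ft + 99000 Ft + 203500 Ft = 1069000 Ft
  Exemption: 25% × (1069000 Ft − 548000 Ft) = 130250 Ft ≥ 72000 Ft, so the exemption is fully phased out
  Base: 1069000 Ft − 0 Ft = 1069000 Ft
  1069000 Ft × 21% = 224490 Ft

Excess of parallel minimum levy over ordinary income tax: 224490 Ft − 119775 Ft = 104715 Ft.

104715 Ft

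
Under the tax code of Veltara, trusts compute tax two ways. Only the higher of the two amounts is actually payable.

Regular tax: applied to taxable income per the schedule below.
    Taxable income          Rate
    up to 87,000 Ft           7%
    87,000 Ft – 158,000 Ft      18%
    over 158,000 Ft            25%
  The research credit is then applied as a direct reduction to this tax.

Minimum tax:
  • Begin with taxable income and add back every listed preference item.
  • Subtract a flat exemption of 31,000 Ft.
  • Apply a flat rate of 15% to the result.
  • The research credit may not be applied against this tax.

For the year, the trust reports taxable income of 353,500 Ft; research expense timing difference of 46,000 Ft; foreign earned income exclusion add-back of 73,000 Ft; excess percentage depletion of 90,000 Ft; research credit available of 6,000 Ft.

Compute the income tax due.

79,725 Ft

Minimum tax:
  Adjusted income: 353,500 Ft + 46,000 Ft + 73,000 Ft + 90,000 Ft = 562,500 Ft
  Less exemption 31,000 Ft → base 531,500 Ft
  531,500 Ft × 15% = 79,725 Ft

Regular tax:
  87,000 Ft × 7% = 6,090 Ft
  71,000 Ft × 18% = 12,780 Ft
  195,500 Ft × 25% = 48,875 Ft
  → 67,745 Ft
  Less research credit 6,000 Ft → 61,745 Ft

79,725 Ft > 61,745 Ft, so the minimum tax is the binding amount.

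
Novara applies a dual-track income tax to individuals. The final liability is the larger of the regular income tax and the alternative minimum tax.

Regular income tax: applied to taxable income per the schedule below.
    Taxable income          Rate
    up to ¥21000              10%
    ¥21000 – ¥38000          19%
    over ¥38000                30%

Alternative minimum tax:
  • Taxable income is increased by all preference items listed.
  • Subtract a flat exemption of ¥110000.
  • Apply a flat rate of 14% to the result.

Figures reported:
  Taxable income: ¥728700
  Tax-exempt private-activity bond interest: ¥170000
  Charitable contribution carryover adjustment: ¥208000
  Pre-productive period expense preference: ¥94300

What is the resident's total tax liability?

Regular income tax:
  ¥21000 × 10% = ¥2100
  ¥17000 × 19% = ¥3230
  ¥690700 × 30% = ¥207210
  → ¥212540

Alternative minimum tax:
  Adjusted income: ¥728700 + ¥170000 + ¥208000 + ¥94300 = ¥1201000
  Less exemption ¥110000 → base ¥1091000
  ¥1091000 × 14% = ¥152740

¥212540 > ¥152740, so the regular income tax governs.

¥212540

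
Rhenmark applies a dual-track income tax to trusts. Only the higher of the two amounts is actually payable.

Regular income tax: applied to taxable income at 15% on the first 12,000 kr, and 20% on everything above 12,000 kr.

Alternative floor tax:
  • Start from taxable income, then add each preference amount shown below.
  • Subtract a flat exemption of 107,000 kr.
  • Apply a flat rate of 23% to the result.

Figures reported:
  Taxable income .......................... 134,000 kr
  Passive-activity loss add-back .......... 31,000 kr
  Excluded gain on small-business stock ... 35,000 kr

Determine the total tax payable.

26,200 kr

Regular income tax:
  12,000 kr × 15% = 1,800 kr
  122,000 kr × 20% = 24,400 kr
  → 26,200 kr

Alternative floor tax:
  Adjusted income: 134,000 kr + 31,000 kr + 35,000 kr = 200,000 kr
  Less exemption 107,000 kr → base 93,000 kr
  93,000 kr × 23% = 21,390 kr

26,200 kr > 21,390 kr, so the regular income tax governs.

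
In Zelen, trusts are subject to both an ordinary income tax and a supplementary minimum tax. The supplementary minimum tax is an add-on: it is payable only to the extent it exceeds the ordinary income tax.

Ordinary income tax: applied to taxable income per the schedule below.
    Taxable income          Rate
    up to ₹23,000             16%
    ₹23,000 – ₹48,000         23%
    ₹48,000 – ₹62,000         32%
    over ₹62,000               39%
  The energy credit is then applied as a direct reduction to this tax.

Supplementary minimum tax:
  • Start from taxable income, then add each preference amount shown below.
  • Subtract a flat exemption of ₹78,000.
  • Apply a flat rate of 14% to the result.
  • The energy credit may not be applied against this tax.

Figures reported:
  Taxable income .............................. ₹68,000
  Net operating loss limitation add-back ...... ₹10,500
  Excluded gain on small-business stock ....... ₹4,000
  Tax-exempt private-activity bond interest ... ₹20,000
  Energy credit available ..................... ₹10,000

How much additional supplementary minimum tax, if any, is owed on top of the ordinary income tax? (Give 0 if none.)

₹0

Supplementary minimum tax:
  Adjusted income: ₹68,000 + ₹10,500 + ₹4,000 + ₹20,000 = ₹102,500
  Less exemption ₹78,000 → base ₹24,500
  ₹24,500 × 14% = ₹3,430

Ordinary income tax:
  ₹23,000 × 16% = ₹3,680
  ₹25,000 × 23% = ₹5,750
  ₹14,000 × 32% = ₹4,480
  ₹6,000 × 39% = ₹2,340
  → ₹16,250
  Less energy credit ₹10,000 → ₹6,250

₹3,430 ≤ ₹6,250, so no add-on is due.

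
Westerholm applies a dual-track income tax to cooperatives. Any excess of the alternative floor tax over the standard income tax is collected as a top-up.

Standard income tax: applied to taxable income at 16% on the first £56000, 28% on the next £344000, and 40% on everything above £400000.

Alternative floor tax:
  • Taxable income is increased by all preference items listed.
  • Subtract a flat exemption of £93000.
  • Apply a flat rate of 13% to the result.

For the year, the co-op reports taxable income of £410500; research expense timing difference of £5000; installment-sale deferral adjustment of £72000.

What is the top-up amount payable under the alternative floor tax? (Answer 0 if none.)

Alternative floor tax:
  Adjusted income: £410500 + £5000 + £72000 = £487500
  Less exemption £93000 → base £394500
  £394500 × 13% = £51285

Standard income tax:
  £56000 × 16% = £8960
  £344000 × 28% = £96320
  £10500 × 40% = £4200
  → £109480

£51285 ≤ £109480, so no add-on is due.

£0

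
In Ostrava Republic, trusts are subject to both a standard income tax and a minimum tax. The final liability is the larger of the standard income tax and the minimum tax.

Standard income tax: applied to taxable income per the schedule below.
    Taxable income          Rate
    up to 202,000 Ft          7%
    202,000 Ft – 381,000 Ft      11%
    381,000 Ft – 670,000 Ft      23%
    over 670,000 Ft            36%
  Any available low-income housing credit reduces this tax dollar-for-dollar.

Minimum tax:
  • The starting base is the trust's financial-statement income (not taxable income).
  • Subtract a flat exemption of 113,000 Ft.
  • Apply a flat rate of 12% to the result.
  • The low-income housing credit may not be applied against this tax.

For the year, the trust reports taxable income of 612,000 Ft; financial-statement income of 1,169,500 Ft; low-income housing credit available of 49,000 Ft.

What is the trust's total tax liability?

126,780 Ft

Minimum tax:
  Base (financial-statement income): 1,169,500 Ft
  Less exemption 113,000 Ft → base 1,056,500 Ft
  1,056,500 Ft × 12% = 126,780 Ft

Standard income tax:
  202,000 Ft × 7% = 14,140 Ft
  179,000 Ft × 11% = 19,690 Ft
  231,000 Ft × 23% = 53,130 Ft
  → 86,960 Ft
  Less low-income housing credit 49,000 Ft → 37,960 Ft

126,780 Ft > 37,960 Ft, so the minimum tax is the binding amount.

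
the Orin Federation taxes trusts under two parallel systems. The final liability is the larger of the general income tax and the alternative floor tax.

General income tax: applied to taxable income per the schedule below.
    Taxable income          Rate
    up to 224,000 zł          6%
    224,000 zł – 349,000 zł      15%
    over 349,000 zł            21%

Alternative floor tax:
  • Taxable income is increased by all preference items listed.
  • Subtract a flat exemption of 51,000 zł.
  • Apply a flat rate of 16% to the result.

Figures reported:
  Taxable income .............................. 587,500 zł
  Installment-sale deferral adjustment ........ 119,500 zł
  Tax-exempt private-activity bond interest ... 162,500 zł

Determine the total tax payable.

Alternative floor tax:
  Adjusted income: 587,500 zł + 119,500 zł + 162,500 zł = 869,500 zł
  Less exemption 51,000 zł → base 818,500 zł
  818,500 zł × 16% = 130,960 zł

General income tax:
  224,000 zł × 6% = 13,440 zł
  125,000 zł × 15% = 18,750 zł
  238,500 zł × 21% = 50,085 zł
  → 82,275 zł

130,960 zł > 82,275 zł, so the alternative floor tax is the binding amount.

130,960 zł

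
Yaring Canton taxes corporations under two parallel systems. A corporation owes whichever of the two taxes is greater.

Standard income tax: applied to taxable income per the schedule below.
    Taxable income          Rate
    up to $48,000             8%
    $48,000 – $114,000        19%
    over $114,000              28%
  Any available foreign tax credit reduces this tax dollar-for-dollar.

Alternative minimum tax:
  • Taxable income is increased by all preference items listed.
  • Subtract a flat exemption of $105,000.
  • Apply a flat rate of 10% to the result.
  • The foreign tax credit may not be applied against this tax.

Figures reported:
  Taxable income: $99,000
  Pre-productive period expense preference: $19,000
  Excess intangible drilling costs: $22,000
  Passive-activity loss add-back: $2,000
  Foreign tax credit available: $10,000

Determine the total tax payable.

$3,700

Alternative minimum tax:
  Adjusted income: $99,000 + $19,000 + $22,000 + $2,000 = $142,000
  Less exemption $105,000 → base $37,000
  $37,000 × 10% = $3,700

Standard income tax:
  $48,000 × 8% = $3,840
  $51,000 × 19% = $9,690
  → $13,530
  Less foreign tax credit $10,000 → $3,530

$3,700 > $3,530, so the alternative minimum tax is the binding amount.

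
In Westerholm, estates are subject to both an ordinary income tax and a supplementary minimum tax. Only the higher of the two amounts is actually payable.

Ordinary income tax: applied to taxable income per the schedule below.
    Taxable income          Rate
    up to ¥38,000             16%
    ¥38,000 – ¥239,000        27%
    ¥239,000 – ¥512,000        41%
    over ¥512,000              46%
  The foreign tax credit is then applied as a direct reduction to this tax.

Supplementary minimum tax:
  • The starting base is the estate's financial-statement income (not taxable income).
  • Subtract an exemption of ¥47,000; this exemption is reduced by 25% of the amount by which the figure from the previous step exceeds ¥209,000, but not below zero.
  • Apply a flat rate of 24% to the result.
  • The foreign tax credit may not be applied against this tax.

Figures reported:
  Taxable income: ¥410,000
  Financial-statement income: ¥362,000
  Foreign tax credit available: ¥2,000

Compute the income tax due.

Supplementary minimum tax:
  Base (financial-statement income): ¥362,000
  Exemption: ¥47,000 − 25% × (¥362,000 − ¥209,000) = ¥47,000 − ¥38,250 = ¥8,750
  Base: ¥362,000 − ¥8,750 = ¥353,250
  ¥353,250 × 24% = ¥84,780

Ordinary income tax:
  ¥38,000 × 16% = ¥6,080
  ¥201,000 × 27% = ¥54,270
  ¥171,000 × 41% = ¥70,110
  → ¥130,460
  Less foreign tax credit ¥2,000 → ¥128,460

¥128,460 > ¥84,780, so the ordinary income tax governs.

¥128,460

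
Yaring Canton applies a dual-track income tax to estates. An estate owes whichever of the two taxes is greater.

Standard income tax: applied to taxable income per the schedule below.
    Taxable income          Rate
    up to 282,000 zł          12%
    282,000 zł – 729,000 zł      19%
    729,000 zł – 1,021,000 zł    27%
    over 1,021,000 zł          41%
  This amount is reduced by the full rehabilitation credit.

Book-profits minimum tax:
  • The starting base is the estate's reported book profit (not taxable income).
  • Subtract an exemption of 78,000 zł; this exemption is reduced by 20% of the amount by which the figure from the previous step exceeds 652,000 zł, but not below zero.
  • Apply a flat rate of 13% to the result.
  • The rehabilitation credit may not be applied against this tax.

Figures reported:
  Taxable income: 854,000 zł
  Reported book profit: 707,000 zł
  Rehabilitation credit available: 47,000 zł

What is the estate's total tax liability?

Book-profits minimum tax:
  Base (reported book profit): 707,000 zł
  Exemption: 78,000 zł − 20% × (707,000 zł − 652,000 zł) = 78,000 zł − 11,000 zł = 67,000 zł
  Base: 707,000 zł − 67,000 zł = 640,000 zł
  640,000 zł × 13% = 83,200 zł

Standard income tax:
  282,000 zł × 12% = 33,840 zł
  447,000 zł × 19% = 84,930 zł
  125,000 zł × 27% = 33,750 zł
  → 152,520 zł
  Less rehabilitation credit 47,000 zł → 105,520 zł

105,520 zł > 83,200 zł, so the standard income tax governs.

105,520 zł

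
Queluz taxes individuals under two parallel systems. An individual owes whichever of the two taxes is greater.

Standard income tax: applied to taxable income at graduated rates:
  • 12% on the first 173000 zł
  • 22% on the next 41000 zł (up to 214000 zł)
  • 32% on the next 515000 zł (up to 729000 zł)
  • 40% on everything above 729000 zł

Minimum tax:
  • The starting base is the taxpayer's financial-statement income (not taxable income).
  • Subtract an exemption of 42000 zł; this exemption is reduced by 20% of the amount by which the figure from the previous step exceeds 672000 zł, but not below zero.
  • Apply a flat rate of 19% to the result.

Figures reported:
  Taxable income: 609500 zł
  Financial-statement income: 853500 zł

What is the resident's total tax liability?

Minimum tax:
  Base (financial-statement income): 853500 zł
  Exemption: 42000 zł − 20% × (853500 zł − 672000 zł) = 42000 zł − 36300 zł = 5700 zł
  Base: 853500 zł − 5700 zł = 847800 zł
  847800 zł × 19% = 161082 zł

Standard income tax:
  173000 zł × 12% = 20760 zł
  41000 zł × 22% = 9020 zł
  395500 zł × 32% = 126560 zł
  → 156340 zł

161082 zł > 156340 zł, so the minimum tax is the binding amount.

161082 zł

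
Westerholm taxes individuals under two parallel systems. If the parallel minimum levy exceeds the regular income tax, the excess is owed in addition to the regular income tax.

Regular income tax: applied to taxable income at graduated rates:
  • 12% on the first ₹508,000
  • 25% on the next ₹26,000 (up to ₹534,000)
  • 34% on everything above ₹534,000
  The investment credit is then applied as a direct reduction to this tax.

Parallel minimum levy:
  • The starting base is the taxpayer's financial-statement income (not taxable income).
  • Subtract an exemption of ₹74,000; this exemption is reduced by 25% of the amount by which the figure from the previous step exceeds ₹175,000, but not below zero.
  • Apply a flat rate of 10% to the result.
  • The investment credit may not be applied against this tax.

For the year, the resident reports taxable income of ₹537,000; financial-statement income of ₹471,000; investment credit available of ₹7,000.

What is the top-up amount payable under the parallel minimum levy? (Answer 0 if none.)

₹0

Parallel minimum levy:
  Base (financial-statement income): ₹471,000
  Exemption: 25% × (₹471,000 − ₹175,000) = ₹74,000 ≥ ₹74,000, so the exemption is fully phased out
  Base: ₹471,000 − ₹0 = ₹471,000
  ₹471,000 × 10% = ₹47,100

Regular income tax:
  ₹508,000 × 12% = ₹60,960
  ₹26,000 × 25% = ₹6,500
  ₹3,000 × 34% = ₹1,020
  → ₹68,480
  Less investment credit ₹7,000 → ₹61,480

₹47,100 ≤ ₹61,480, so no add-on is due.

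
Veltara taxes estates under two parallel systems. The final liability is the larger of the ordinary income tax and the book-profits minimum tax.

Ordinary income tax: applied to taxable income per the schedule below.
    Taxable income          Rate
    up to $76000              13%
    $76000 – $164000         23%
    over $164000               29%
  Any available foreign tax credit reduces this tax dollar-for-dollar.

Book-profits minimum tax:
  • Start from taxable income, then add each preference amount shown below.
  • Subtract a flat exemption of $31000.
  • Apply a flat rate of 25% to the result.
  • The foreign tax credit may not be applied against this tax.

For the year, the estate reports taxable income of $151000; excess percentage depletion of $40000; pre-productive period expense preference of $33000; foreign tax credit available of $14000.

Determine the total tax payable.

Book-profits minimum tax:
  Adjusted income: $151000 + $40000 + $33000 = $224000
  Less exemption $31000 → base $193000
  $193000 × 25% = $48250

Ordinary income tax:
  $76000 × 13% = $9880
  $75000 × 23% = $17250
  → $27130
  Less foreign tax credit $14000 → $13130

$48250 > $13130, so the book-profits minimum tax is the binding amount.

$48250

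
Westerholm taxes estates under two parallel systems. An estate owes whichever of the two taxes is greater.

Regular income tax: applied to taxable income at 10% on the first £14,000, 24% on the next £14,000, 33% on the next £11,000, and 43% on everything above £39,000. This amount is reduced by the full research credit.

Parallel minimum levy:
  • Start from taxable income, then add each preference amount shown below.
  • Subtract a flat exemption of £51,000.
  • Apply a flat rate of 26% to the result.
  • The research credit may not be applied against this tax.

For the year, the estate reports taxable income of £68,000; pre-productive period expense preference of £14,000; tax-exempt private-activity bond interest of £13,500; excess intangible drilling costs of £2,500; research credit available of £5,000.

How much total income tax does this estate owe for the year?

£15,860

Regular income tax:
  £14,000 × 10% = £1,400
  £14,000 × 24% = £3,360
  £11,000 × 33% = £3,630
  £29,000 × 43% = £12,470
  → £20,860
  Less research credit £5,000 → £15,860

Parallel minimum levy:
  Adjusted income: £68,000 + £14,000 + £13,500 + £2,500 = £98,000
  Less exemption £51,000 → base £47,000
  £47,000 × 26% = £12,220

£15,860 > £12,220, so the regular income tax governs.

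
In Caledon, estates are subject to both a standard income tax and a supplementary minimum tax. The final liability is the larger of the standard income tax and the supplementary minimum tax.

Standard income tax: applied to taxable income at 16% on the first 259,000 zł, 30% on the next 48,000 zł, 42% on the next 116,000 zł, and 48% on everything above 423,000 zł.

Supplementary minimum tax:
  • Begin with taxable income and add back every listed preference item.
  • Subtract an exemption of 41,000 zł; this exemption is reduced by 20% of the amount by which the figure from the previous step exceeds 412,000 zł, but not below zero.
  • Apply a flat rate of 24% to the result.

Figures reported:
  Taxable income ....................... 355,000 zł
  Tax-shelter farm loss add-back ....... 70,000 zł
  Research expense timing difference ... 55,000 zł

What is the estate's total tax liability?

Supplementary minimum tax:
  Adjusted income: 355,000 zł + 70,000 zł + 55,000 zł = 480,000 zł
  Exemption: 41,000 zł − 20% × (480,000 zł − 412,000 zł) = 41,000 zł − 13,600 zł = 27,400 zł
  Base: 480,000 zł − 27,400 zł = 452,600 zł
  452,600 zł × 24% = 108,624 zł

Standard income tax:
  259,000 zł × 16% = 41,440 zł
  48,000 zł × 30% = 14,400 zł
  48,000 zł × 42% = 20,160 zł
  → 76,000 zł

108,624 zł > 76,000 zł, so the supplementary minimum tax is the binding amount.

108,624 zł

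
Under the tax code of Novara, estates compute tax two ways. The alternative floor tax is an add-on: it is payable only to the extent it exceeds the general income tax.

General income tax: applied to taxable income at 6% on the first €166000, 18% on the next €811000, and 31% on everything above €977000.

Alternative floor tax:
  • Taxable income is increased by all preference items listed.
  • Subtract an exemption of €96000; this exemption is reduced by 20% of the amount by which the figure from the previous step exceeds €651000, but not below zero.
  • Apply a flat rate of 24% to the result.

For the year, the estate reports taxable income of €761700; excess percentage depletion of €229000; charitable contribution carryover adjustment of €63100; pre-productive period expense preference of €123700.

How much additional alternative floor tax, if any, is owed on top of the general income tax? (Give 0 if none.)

General income tax:
  €166000 × 6% = €9960
  €595700 × 18% = €107226
  → €117186

Alternative floor tax:
  Adjusted income: €761700 + €229000 + €63100 + €123700 = €1177500
  Exemption: 20% × (€1177500 − €651000) = €105300 ≥ €96000, so the exemption is fully phased out
  Base: €1177500 − €0 = €1177500
  €1177500 × 24% = €282600

Excess of alternative floor tax over general income tax: €282600 − €117186 = €165414.

€165414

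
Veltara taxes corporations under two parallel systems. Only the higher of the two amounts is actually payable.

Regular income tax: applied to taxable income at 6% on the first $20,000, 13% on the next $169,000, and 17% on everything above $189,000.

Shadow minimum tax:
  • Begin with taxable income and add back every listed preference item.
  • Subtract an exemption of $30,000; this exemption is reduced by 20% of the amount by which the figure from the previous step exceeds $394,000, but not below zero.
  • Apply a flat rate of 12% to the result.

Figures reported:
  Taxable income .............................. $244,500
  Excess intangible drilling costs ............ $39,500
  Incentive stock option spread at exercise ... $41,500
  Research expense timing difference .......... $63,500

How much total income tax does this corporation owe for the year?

Regular income tax:
  $20,000 × 6% = $1,200
  $169,000 × 13% = $21,970
  $55,500 × 17% = $9,435
  → $32,605

Shadow minimum tax:
  Adjusted income: $244,500 + $39,500 + $41,500 + $63,500 = $389,000
  Exemption: $389,000 ≤ $394,000, so full $30,000 applies
  Base: $389,000 − $30,000 = $359,000
  $359,000 × 12% = $43,080

$43,080 > $32,605, so the shadow minimum tax is the binding amount.

$43,080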